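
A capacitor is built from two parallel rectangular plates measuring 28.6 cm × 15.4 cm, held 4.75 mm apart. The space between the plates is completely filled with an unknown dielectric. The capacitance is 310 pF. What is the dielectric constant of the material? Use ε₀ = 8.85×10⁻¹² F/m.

A = 28.6 × 15.4 cm² = 4.40×10⁻² m².
κ = Cd/(ε₀A) = 3.10×10⁻¹⁰ × 4.75×10⁻³ / (8.85×10⁻¹² × 4.40×10⁻²) = 3.78.

κ ≈ 3.78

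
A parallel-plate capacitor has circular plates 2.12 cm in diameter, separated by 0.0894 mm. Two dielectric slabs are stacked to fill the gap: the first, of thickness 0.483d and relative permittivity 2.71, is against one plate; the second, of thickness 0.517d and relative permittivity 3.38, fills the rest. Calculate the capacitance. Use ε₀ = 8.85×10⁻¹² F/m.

106 pF

A = π(2.12/2 cm)² = 3.53×10⁻⁴ m².
Stacked slabs ⇒ two capacitors in series, each with the full plate area.
C₁ = κ₁ε₀A/d₁ = 2.71 × 8.85×10⁻¹² × 3.53×10⁻⁴ / 4.32×10⁻⁵ = 1.96×10⁻¹⁰ F.
C₂ = κ₂ε₀A/d₂ = 3.38 × 8.85×10⁻¹² × 3.53×10⁻⁴ / 4.62×10⁻⁵ = 2.28×10⁻¹⁰ F.
C = (1/C₁ + 1/C₂)⁻¹ = 1.06×10⁻¹⁰ F.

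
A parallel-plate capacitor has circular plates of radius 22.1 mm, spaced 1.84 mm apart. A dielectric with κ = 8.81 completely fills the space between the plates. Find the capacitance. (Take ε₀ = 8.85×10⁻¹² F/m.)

A = π(22.1 mm)² = 1.53×10⁻³ m².
C = κε₀A/d = 8.81 × 8.85×10⁻¹² × 1.53×10⁻³ / 1.84×10⁻³ = 6.50×10⁻¹¹ F.

65.0 pF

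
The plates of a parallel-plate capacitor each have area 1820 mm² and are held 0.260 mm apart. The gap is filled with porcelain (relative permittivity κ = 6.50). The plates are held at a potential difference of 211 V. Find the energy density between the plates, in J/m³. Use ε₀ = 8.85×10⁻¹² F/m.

E = V/d = 211 / 2.60×10⁻⁴ = 8.12×10⁵ V/m.
u = ½κε₀E² = ½ × 6.50 × 8.85×10⁻¹² × (8.12×10⁵)² = 18.9 J/m³.

18.9 J/m³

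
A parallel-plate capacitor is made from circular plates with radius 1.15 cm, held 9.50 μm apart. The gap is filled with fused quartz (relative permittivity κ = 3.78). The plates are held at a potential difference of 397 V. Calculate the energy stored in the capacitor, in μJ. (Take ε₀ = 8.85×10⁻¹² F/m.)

A = π(1.15 cm)² = 4.15×10⁻⁴ m².
C = κε₀A/d = 3.78 × 8.85×10⁻¹² × 4.15×10⁻⁴ / 9.50×10⁻⁶ = 1.46×10⁻⁹ F.
U = ½CV² = ½ × 1.46×10⁻⁹ × (397)² = 1.15×10⁻⁴ J.

U ≈ 115 μJ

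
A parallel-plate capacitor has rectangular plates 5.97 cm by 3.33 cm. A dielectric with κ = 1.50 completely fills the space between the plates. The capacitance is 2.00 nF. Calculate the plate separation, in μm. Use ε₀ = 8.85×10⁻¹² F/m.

A = 5.97 × 3.33 cm² = 1.99×10⁻³ m².
d = κε₀A/C = 1.50 × 8.85×10⁻¹² × 1.99×10⁻³ / 2.00×10⁻⁹ = 1.32×10⁻⁵ m.

d ≈ 13.2 μm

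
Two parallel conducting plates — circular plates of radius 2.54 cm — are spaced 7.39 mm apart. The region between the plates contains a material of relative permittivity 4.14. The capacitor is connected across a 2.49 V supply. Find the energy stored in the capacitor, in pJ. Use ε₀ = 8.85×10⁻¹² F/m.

U ≈ 31.2 pJ

A = π(2.54 cm)² = 2.03×10⁻³ m².
C = κε₀A/d = 4.14 × 8.85×10⁻¹² × 2.03×10⁻³ / 7.39×10⁻³ = 1.00×10⁻¹¹ F.
U = ½CV² = ½ × 1.00×10⁻¹¹ × (2.49)² = 3.12×10⁻¹¹ J.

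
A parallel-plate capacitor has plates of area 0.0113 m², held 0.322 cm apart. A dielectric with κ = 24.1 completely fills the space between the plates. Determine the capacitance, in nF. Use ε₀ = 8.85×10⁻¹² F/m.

C ≈ 0.748 nF

C = κε₀A/d = 24.1 × 8.85×10⁻¹² × 1.13×10⁻² / 3.22×10⁻³ = 7.48×10⁻¹⁰ F.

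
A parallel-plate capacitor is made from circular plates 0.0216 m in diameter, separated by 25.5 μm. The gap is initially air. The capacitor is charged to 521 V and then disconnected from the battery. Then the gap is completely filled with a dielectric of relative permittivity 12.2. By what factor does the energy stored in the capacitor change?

U₂/U₁ ≈ 0.0820

Isolated ⇒ Q is held fixed.
C₂ = 12.2 C₁ and U = Q²/(2C), so U₂/U₁ = C₁/C₂ = 0.0820.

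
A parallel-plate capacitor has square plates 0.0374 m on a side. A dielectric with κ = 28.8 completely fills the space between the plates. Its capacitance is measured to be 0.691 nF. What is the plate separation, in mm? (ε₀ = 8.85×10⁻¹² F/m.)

A = (0.0374 m)² = 1.40×10⁻³ m².
d = κε₀A/C = 28.8 × 8.85×10⁻¹² × 1.40×10⁻³ / 6.91×10⁻¹⁰ = 5.16×10⁻⁴ m.

0.516 mm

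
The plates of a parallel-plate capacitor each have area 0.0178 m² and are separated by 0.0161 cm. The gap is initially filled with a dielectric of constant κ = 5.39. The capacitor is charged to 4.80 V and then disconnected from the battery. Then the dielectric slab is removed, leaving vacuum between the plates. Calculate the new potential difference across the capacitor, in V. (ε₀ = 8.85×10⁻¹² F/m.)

25.9 V

Initially C₁ = κε₀A/d = 5.39 × 8.85×10⁻¹² × 1.78×10⁻² / 1.61×10⁻⁴ = 5.27×10⁻⁹ F.
V₁ = 4.80 V.
Isolated ⇒ Q is held fixed. C₂ = 0.186 C₁ and V = Q/C, so V₂/V₁ = C₁/C₂ = 5.39.
V₂ = 5.39 × 4.80 = 25.9 V.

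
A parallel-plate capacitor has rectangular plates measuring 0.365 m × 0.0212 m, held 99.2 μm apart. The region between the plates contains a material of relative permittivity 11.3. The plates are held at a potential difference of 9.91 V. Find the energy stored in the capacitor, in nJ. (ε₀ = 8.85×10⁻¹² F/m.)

A = 0.365 × 0.0212 m² = 7.74×10⁻³ m².
C = κε₀A/d = 11.3 × 8.85×10⁻¹² × 7.74×10⁻³ / 9.92×10⁻⁵ = 7.80×10⁻⁹ F.
U = ½CV² = ½ × 7.80×10⁻⁹ × (9.91)² = 3.83×10⁻⁷ J.

383 nJ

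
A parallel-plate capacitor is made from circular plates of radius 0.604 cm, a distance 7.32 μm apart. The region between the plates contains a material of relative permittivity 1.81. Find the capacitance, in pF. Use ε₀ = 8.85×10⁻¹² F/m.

A = π(0.604 cm)² = 1.15×10⁻⁴ m².
C = κε₀A/d = 1.81 × 8.85×10⁻¹² × 1.15×10⁻⁴ / 7.32×10⁻⁶ = 2.51×10⁻¹⁰ F.

C ≈ 251 pF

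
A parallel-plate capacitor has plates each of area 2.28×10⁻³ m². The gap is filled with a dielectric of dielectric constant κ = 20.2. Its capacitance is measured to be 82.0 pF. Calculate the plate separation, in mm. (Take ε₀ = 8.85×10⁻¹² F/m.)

d = κε₀A/C = 20.2 × 8.85×10⁻¹² × 2.28×10⁻³ / 8.20×10⁻¹¹ = 4.97×10⁻³ m.

4.97 mm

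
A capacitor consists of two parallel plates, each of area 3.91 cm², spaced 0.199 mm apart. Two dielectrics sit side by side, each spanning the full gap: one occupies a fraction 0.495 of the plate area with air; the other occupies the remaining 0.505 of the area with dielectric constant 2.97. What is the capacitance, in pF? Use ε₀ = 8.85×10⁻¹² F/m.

34.7 pF

A = 3.91 cm² = 3.91×10⁻⁴ m².
Side-by-side slabs ⇒ two capacitors in parallel, each spanning the full gap.
C₁ = κ₁ε₀A₁/d = 1.00 × 8.85×10⁻¹² × 1.94×10⁻⁴ / 1.99×10⁻⁴ = 8.61×10⁻¹² F.
C₂ = κ₂ε₀A₂/d = 2.97 × 8.85×10⁻¹² × 1.97×10⁻⁴ / 1.99×10⁻⁴ = 2.61×10⁻¹¹ F.
C = C₁ + C₂ = 3.47×10⁻¹¹ F.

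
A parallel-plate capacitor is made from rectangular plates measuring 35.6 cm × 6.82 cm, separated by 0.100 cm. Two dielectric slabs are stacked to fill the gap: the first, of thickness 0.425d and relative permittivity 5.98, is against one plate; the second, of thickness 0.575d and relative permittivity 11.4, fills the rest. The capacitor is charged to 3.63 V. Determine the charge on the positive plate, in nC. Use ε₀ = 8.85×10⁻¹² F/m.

A = 35.6 × 6.82 cm² = 2.43×10⁻² m².
Stacked slabs ⇒ two capacitors in series, each with the full plate area.
C₁ = κ₁ε₀A/d₁ = 5.98 × 8.85×10⁻¹² × 2.43×10⁻² / 4.25×10⁻⁴ = 3.02×10⁻⁹ F.
C₂ = κ₂ε₀A/d₂ = 11.4 × 8.85×10⁻¹² × 2.43×10⁻² / 5.75×10⁻⁴ = 4.26×10⁻⁹ F.
C = (1/C₁ + 1/C₂)⁻¹ = 1.77×10⁻⁹ F.
Q = CV = 1.77×10⁻⁹ × 3.63 = 6.42×10⁻⁹ C.

6.42 nC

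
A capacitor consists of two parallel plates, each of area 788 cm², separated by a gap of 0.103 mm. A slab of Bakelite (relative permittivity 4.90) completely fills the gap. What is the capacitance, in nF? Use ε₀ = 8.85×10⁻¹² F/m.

A = 788 cm² = 7.88×10⁻² m².
C = κε₀A/d = 4.90 × 8.85×10⁻¹² × 7.88×10⁻² / 1.03×10⁻⁴ = 3.32×10⁻⁸ F.

33.2 nF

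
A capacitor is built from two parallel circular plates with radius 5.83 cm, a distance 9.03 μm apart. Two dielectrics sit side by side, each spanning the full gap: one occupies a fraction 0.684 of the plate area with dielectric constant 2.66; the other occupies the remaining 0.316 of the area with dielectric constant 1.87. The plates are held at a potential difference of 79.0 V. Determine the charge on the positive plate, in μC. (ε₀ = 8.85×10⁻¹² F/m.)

1.99 μC

A = π(5.83 cm)² = 1.07×10⁻² m².
Side-by-side slabs ⇒ two capacitors in parallel, each spanning the full gap.
C₁ = κ₁ε₀A₁/d = 2.66 × 8.85×10⁻¹² × 7.30×10⁻³ / 9.03×10⁻⁶ = 1.90×10⁻⁸ F.
C₂ = κ₂ε₀A₂/d = 1.87 × 8.85×10⁻¹² × 3.37×10⁻³ / 9.03×10⁻⁶ = 6.18×10⁻⁹ F.
C = C₁ + C₂ = 2.52×10⁻⁸ F.
Q = CV = 2.52×10⁻⁸ × 79.0 = 1.99×10⁻⁶ C.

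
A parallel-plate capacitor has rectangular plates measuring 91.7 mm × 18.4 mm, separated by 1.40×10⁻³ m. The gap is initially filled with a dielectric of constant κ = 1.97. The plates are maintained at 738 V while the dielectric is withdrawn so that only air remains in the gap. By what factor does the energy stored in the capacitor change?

U₂/U₁ ≈ 0.508

Battery connected ⇒ V is held fixed.
C₂ = 0.508 C₁ and U = ½CV², so U₂/U₁ = C₂/C₁ = 0.508.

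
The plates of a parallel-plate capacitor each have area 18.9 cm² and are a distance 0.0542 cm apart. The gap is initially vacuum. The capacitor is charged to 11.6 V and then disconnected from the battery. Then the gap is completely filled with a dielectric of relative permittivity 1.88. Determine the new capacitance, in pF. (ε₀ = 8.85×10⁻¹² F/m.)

A = 18.9 cm² = 1.89×10⁻³ m².
Initially C₁ = ε₀A/d = 8.85×10⁻¹² × 1.89×10⁻³ / 5.42×10⁻⁴ = 3.09×10⁻¹¹ F.
C = κε₀A/d scales with κ, so C₂/C₁ = κ = 1.88.
C₂ = 1.88 × 3.09×10⁻¹¹ = 5.80×10⁻¹¹ F.

58.0 pF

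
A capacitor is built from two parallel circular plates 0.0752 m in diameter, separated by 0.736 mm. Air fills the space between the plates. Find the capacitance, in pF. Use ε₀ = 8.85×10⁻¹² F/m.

A = π(0.0752/2 m)² = 4.44×10⁻³ m².
C = ε₀A/d = 8.85×10⁻¹² × 4.44×10⁻³ / 7.36×10⁻⁴ = 5.34×10⁻¹¹ F.

53.4 pF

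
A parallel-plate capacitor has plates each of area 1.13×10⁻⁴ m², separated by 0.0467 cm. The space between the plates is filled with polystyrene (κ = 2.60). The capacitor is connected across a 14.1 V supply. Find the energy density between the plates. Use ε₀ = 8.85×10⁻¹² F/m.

10.5 mJ/m³

E = V/d = 14.1 / 4.67×10⁻⁴ = 3.02×10⁴ V/m.
u = ½κε₀E² = ½ × 2.60 × 8.85×10⁻¹² × (3.02×10⁴)² = 1.05×10⁻² J/m³.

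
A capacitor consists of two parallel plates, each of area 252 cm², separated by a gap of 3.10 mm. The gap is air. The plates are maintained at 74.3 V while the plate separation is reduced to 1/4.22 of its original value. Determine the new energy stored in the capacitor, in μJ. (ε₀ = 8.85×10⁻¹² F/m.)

U ≈ 0.838 μJ

A = 252 cm² = 2.52×10⁻² m².
Initially C₁ = ε₀A/d = 8.85×10⁻¹² × 2.52×10⁻² / 3.10×10⁻³ = 7.19×10⁻¹¹ F.
U₁ = 1.99×10⁻⁷ J.
Battery connected ⇒ V is held fixed. C₂ = 4.22 C₁ and U = ½CV², so U₂/U₁ = C₂/C₁ = 4.22.
U₂ = 4.22 × 1.99×10⁻⁷ = 8.38×10⁻⁷ J.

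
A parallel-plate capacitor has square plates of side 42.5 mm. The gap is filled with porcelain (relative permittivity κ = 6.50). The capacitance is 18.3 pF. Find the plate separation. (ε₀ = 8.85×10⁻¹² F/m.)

d ≈ 5.68 mm

A = (42.5 mm)² = 1.81×10⁻³ m².
d = κε₀A/C = 6.50 × 8.85×10⁻¹² × 1.81×10⁻³ / 1.83×10⁻¹¹ = 5.68×10⁻³ m.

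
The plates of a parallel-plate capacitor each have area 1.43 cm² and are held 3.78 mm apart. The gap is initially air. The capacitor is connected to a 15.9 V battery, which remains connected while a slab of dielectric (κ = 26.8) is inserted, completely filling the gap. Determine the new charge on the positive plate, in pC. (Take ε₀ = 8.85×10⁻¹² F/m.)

A = 1.43 cm² = 1.43×10⁻⁴ m².
Initially C₁ = ε₀A/d = 8.85×10⁻¹² × 1.43×10⁻⁴ / 3.78×10⁻³ = 3.35×10⁻¹³ F.
Q₁ = 5.32×10⁻¹² C.
Battery connected ⇒ V is held fixed. C₂ = 26.8 C₁ and Q = CV, so Q₂/Q₁ = C₂/C₁ = 26.8.
Q₂ = 26.8 × 5.32×10⁻¹² = 1.43×10⁻¹⁰ C.

Q ≈ 143 pC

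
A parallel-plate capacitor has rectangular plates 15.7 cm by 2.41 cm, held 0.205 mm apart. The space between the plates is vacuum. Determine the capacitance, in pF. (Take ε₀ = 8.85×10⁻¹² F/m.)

163 pF

A = 15.7 × 2.41 cm² = 3.78×10⁻³ m².
C = ε₀A/d = 8.85×10⁻¹² × 3.78×10⁻³ / 2.05×10⁻⁴ = 1.63×10⁻¹⁰ F.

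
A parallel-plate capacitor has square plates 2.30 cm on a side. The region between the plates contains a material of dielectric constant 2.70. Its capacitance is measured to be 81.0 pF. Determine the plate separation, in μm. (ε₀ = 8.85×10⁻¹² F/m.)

d ≈ 156 μm

A = (2.30 cm)² = 5.29×10⁻⁴ m².
d = κε₀A/C = 2.70 × 8.85×10⁻¹² × 5.29×10⁻⁴ / 8.10×10⁻¹¹ = 1.56×10⁻⁴ m.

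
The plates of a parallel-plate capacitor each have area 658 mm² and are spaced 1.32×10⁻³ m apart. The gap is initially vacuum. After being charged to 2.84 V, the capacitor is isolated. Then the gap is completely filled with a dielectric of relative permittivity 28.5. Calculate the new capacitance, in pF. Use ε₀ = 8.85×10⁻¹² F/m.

A = 658 mm² = 6.58×10⁻⁴ m².
Initially C₁ = ε₀A/d = 8.85×10⁻¹² × 6.58×10⁻⁴ / 1.32×10⁻³ = 4.41×10⁻¹² F.
C = κε₀A/d scales with κ, so C₂/C₁ = κ = 28.5.
C₂ = 28.5 × 4.41×10⁻¹² = 1.26×10⁻¹⁰ F.

C ≈ 126 pF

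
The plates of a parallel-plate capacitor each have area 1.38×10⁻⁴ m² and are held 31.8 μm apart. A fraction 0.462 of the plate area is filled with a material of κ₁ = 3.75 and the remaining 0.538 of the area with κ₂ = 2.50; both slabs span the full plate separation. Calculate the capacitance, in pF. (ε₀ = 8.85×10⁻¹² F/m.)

Side-by-side slabs ⇒ two capacitors in parallel, each spanning the full gap.
C₁ = κ₁ε₀A₁/d = 3.75 × 8.85×10⁻¹² × 6.38×10⁻⁵ / 3.18×10⁻⁵ = 6.65×10⁻¹¹ F.
C₂ = κ₂ε₀A₂/d = 2.50 × 8.85×10⁻¹² × 7.42×10⁻⁵ / 3.18×10⁻⁵ = 5.17×10⁻¹¹ F.
C = C₁ + C₂ = 1.18×10⁻¹⁰ F.

118 pF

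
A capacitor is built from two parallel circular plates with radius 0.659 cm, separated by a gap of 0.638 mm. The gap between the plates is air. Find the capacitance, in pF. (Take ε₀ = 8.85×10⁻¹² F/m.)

1.89 pF

A = π(0.659 cm)² = 1.36×10⁻⁴ m².
C = ε₀A/d = 8.85×10⁻¹² × 1.36×10⁻⁴ / 6.38×10⁻⁴ = 1.89×10⁻¹² F.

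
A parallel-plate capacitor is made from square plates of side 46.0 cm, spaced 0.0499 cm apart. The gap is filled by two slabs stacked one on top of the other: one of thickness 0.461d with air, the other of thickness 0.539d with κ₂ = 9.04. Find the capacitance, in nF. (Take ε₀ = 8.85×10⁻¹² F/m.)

A = (46.0 cm)² = 0.212 m².
Stacked slabs ⇒ two capacitors in series, each with the full plate area.
C₁ = κ₁ε₀A/d₁ = 1.00 × 8.85×10⁻¹² × 0.212 / 2.30×10⁻⁴ = 8.14×10⁻⁹ F.
C₂ = κ₂ε₀A/d₂ = 9.04 × 8.85×10⁻¹² × 0.212 / 2.69×10⁻⁴ = 6.29×10⁻⁸ F.
C = (1/C₁ + 1/C₂)⁻¹ = 7.21×10⁻⁹ F.

7.21 nF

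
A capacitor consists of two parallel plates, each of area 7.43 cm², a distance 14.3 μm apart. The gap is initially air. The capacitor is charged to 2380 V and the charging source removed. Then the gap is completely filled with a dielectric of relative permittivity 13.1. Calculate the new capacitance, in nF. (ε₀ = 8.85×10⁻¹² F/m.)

6.02 nF

A = 7.43 cm² = 7.43×10⁻⁴ m².
Initially C₁ = ε₀A/d = 8.85×10⁻¹² × 7.43×10⁻⁴ / 1.43×10⁻⁵ = 4.60×10⁻¹⁰ F.
C = κε₀A/d scales with κ, so C₂/C₁ = κ = 13.1.
C₂ = 13.1 × 4.60×10⁻¹⁰ = 6.02×10⁻⁹ F.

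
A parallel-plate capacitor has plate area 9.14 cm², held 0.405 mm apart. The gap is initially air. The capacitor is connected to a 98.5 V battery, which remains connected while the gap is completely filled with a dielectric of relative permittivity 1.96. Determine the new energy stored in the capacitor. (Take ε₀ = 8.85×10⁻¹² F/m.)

190 nJ

A = 9.14 cm² = 9.14×10⁻⁴ m².
Initially C₁ = ε₀A/d = 8.85×10⁻¹² × 9.14×10⁻⁴ / 4.05×10⁻⁴ = 2.00×10⁻¹¹ F.
U₁ = 9.69×10⁻⁸ J.
Battery connected ⇒ V is held fixed. C₂ = 1.96 C₁ and U = ½CV², so U₂/U₁ = C₂/C₁ = 1.96.
U₂ = 1.96 × 9.69×10⁻⁸ = 1.90×10⁻⁷ J.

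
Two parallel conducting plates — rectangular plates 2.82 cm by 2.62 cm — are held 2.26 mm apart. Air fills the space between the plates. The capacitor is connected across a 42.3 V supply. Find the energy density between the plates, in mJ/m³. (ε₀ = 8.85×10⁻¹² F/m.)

E = V/d = 42.3 / 2.26×10⁻³ = 1.87×10⁴ V/m.
u = ½ε₀E² = ½ × 8.85×10⁻¹² × (1.87×10⁴)² = 1.55×10⁻³ J/m³.

1.55 mJ/m³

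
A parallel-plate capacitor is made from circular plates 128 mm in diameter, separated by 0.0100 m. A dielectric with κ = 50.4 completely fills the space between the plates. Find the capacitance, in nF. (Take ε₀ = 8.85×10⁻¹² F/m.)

A = π(128/2 mm)² = 1.29×10⁻² m².
C = κε₀A/d = 50.4 × 8.85×10⁻¹² × 1.29×10⁻² / 1.00×10⁻² = 5.74×10⁻¹⁰ F.

C ≈ 0.574 nF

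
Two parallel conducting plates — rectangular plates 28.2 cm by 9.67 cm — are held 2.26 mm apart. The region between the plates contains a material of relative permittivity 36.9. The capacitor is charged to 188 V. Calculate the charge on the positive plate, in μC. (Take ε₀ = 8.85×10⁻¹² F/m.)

A = 28.2 × 9.67 cm² = 2.73×10⁻² m².
C = κε₀A/d = 36.9 × 8.85×10⁻¹² × 2.73×10⁻² / 2.26×10⁻³ = 3.94×10⁻⁹ F.
Q = CV = 3.94×10⁻⁹ × 188 = 7.41×10⁻⁷ C.

Q ≈ 0.741 μC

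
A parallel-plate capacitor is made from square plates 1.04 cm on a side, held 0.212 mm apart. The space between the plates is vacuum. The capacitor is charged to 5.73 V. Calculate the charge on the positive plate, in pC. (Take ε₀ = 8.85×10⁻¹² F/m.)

A = (1.04 cm)² = 1.08×10⁻⁴ m².
C = ε₀A/d = 8.85×10⁻¹² × 1.08×10⁻⁴ / 2.12×10⁻⁴ = 4.52×10⁻¹² F.
Q = CV = 4.52×10⁻¹² × 5.73 = 2.59×10⁻¹¹ C.

Q ≈ 25.9 pC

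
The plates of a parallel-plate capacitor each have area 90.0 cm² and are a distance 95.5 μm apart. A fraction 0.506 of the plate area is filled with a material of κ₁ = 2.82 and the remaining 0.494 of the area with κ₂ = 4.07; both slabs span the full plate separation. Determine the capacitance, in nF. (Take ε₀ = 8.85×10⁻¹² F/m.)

C ≈ 2.87 nF

A = 90.0 cm² = 9.00×10⁻³ m².
Side-by-side slabs ⇒ two capacitors in parallel, each spanning the full gap.
C₁ = κ₁ε₀A₁/d = 2.82 × 8.85×10⁻¹² × 4.55×10⁻³ / 9.55×10⁻⁵ = 1.19×10⁻⁹ F.
C₂ = κ₂ε₀A₂/d = 4.07 × 8.85×10⁻¹² × 4.45×10⁻³ / 9.55×10⁻⁵ = 1.68×10⁻⁹ F.
C = C₁ + C₂ = 2.87×10⁻⁹ F.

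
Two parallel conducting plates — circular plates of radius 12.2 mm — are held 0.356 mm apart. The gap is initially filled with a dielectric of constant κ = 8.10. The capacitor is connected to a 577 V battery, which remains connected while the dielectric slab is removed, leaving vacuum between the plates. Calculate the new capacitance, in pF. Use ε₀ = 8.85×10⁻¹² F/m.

A = π(12.2 mm)² = 4.68×10⁻⁴ m².
Initially C₁ = κε₀A/d = 8.10 × 8.85×10⁻¹² × 4.68×10⁻⁴ / 3.56×10⁻⁴ = 9.42×10⁻¹¹ F.
C = κε₀A/d scales with κ, so C₂/C₁ = 1/κ = 1/8.10 = 0.123.
C₂ = 0.123 × 9.42×10⁻¹¹ = 1.16×10⁻¹¹ F.

11.6 pF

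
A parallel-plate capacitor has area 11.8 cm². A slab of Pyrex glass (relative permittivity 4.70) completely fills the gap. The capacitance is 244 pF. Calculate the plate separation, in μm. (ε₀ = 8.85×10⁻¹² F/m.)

A = 11.8 cm² = 1.18×10⁻³ m².
d = κε₀A/C = 4.70 × 8.85×10⁻¹² × 1.18×10⁻³ / 2.44×10⁻¹⁰ = 2.01×10⁻⁴ m.

d ≈ 201 μm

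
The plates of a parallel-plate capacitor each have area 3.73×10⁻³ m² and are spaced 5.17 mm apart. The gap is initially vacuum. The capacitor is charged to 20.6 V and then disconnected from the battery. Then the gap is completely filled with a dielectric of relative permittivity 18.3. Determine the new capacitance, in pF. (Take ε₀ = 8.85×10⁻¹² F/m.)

Initially C₁ = ε₀A/d = 8.85×10⁻¹² × 3.73×10⁻³ / 5.17×10⁻³ = 6.39×10⁻¹² F.
C = κε₀A/d scales with κ, so C₂/C₁ = κ = 18.3.
C₂ = 18.3 × 6.39×10⁻¹² = 1.17×10⁻¹⁰ F.

117 pF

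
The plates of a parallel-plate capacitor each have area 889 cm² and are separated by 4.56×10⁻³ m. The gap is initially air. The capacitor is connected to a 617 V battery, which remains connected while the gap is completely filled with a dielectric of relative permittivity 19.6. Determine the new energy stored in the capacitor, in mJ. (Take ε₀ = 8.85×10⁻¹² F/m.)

U ≈ 0.644 mJ

A = 889 cm² = 8.89×10⁻² m².
Initially C₁ = ε₀A/d = 8.85×10⁻¹² × 8.89×10⁻² / 4.56×10⁻³ = 1.73×10⁻¹⁰ F.
U₁ = 3.28×10⁻⁵ J.
Battery connected ⇒ V is held fixed. C₂ = 19.6 C₁ and U = ½CV², so U₂/U₁ = C₂/C₁ = 19.6.
U₂ = 19.6 × 3.28×10⁻⁵ = 6.44×10⁻⁴ J.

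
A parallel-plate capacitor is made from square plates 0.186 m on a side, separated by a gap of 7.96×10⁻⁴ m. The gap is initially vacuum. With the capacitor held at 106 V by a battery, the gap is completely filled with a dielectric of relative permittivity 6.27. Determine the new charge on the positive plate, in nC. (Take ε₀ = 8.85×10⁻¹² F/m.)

A = (0.186 m)² = 3.46×10⁻² m².
Initially C₁ = ε₀A/d = 8.85×10⁻¹² × 3.46×10⁻² / 7.96×10⁻⁴ = 3.85×10⁻¹⁰ F.
Q₁ = 4.08×10⁻⁸ C.
Battery connected ⇒ V is held fixed. C₂ = 6.27 C₁ and Q = CV, so Q₂/Q₁ = C₂/C₁ = 6.27.
Q₂ = 6.27 × 4.08×10⁻⁸ = 2.56×10⁻⁷ C.

256 nC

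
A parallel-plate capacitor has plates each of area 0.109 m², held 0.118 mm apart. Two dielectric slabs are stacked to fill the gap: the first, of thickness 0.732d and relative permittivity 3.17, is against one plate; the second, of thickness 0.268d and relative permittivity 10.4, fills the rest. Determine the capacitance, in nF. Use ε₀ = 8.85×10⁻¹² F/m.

Stacked slabs ⇒ two capacitors in series, each with the full plate area.
C₁ = κ₁ε₀A/d₁ = 3.17 × 8.85×10⁻¹² × 0.109 / 8.64×10⁻⁵ = 3.54×10⁻⁸ F.
C₂ = κ₂ε₀A/d₂ = 10.4 × 8.85×10⁻¹² × 0.109 / 3.16×10⁻⁵ = 3.17×10⁻⁷ F.
C = (1/C₁ + 1/C₂)⁻¹ = 3.18×10⁻⁸ F.

C ≈ 31.8 nF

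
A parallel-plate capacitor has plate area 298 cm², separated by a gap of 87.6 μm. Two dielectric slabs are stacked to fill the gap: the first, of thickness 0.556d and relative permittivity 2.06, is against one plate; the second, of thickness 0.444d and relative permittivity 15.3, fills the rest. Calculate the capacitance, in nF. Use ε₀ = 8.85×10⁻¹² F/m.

A = 298 cm² = 2.98×10⁻² m².
Stacked slabs ⇒ two capacitors in series, each with the full plate area.
C₁ = κ₁ε₀A/d₁ = 2.06 × 8.85×10⁻¹² × 2.98×10⁻² / 4.87×10⁻⁵ = 1.12×10⁻⁸ F.
C₂ = κ₂ε₀A/d₂ = 15.3 × 8.85×10⁻¹² × 2.98×10⁻² / 3.89×10⁻⁵ = 1.04×10⁻⁷ F.
C = (1/C₁ + 1/C₂)⁻¹ = 1.01×10⁻⁸ F.

C ≈ 10.1 nF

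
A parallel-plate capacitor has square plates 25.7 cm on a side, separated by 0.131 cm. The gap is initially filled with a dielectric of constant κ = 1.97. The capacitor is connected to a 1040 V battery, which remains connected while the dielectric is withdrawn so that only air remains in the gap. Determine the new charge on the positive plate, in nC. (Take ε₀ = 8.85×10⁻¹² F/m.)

A = (25.7 cm)² = 6.60×10⁻² m².
Initially C₁ = κε₀A/d = 1.97 × 8.85×10⁻¹² × 6.60×10⁻² / 1.31×10⁻³ = 8.79×10⁻¹⁰ F.
Q₁ = 9.14×10⁻⁷ C.
Battery connected ⇒ V is held fixed. C₂ = 0.508 C₁ and Q = CV, so Q₂/Q₁ = C₂/C₁ = 0.508.
Q₂ = 0.508 × 9.14×10⁻⁷ = 4.64×10⁻⁷ C.

Q ≈ 464 nC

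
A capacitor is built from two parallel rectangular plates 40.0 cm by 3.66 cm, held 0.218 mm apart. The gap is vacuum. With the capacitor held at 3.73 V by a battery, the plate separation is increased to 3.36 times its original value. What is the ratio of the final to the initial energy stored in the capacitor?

U₂/U₁ ≈ 0.298

Battery connected ⇒ V is held fixed.
C₂ = 0.298 C₁ and U = ½CV², so U₂/U₁ = C₂/C₁ = 0.298.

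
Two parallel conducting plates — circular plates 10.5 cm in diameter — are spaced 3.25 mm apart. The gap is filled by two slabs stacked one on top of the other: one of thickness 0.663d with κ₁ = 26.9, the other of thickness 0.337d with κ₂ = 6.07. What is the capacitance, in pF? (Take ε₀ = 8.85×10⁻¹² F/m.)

C ≈ 294 pF

A = π(10.5/2 cm)² = 8.66×10⁻³ m².
Stacked slabs ⇒ two capacitors in series, each with the full plate area.
C₁ = κ₁ε₀A/d₁ = 26.9 × 8.85×10⁻¹² × 8.66×10⁻³ / 2.15×10⁻³ = 9.57×10⁻¹⁰ F.
C₂ = κ₂ε₀A/d₂ = 6.07 × 8.85×10⁻¹² × 8.66×10⁻³ / 1.10×10⁻³ = 4.25×10⁻¹⁰ F.
C = (1/C₁ + 1/C₂)⁻¹ = 2.94×10⁻¹⁰ F.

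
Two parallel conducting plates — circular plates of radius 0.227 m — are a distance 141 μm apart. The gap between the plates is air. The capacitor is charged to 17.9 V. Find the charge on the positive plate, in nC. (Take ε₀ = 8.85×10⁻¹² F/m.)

Q ≈ 182 nC

A = π(0.227 m)² = 0.162 m².
C = ε₀A/d = 8.85×10⁻¹² × 0.162 / 1.41×10⁻⁴ = 1.02×10⁻⁸ F.
Q = CV = 1.02×10⁻⁸ × 17.9 = 1.82×10⁻⁷ C.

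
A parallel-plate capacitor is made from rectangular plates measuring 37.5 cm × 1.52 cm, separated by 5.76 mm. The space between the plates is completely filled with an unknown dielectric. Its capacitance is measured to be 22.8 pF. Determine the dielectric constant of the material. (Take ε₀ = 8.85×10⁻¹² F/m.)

κ ≈ 2.60

A = 37.5 × 1.52 cm² = 5.70×10⁻³ m².
κ = Cd/(ε₀A) = 2.28×10⁻¹¹ × 5.76×10⁻³ / (8.85×10⁻¹² × 5.70×10⁻³) = 2.60.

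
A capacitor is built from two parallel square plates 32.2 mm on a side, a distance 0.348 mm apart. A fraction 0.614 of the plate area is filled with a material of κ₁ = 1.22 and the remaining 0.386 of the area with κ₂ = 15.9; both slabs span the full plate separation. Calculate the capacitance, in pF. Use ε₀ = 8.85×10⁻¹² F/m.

182 pF

A = (32.2 mm)² = 1.04×10⁻³ m².
Side-by-side slabs ⇒ two capacitors in parallel, each spanning the full gap.
C₁ = κ₁ε₀A₁/d = 1.22 × 8.85×10⁻¹² × 6.37×10⁻⁴ / 3.48×10⁻⁴ = 1.98×10⁻¹¹ F.
C₂ = κ₂ε₀A₂/d = 15.9 × 8.85×10⁻¹² × 4.00×10⁻⁴ / 3.48×10⁻⁴ = 1.62×10⁻¹⁰ F.
C = C₁ + C₂ = 1.82×10⁻¹⁰ F.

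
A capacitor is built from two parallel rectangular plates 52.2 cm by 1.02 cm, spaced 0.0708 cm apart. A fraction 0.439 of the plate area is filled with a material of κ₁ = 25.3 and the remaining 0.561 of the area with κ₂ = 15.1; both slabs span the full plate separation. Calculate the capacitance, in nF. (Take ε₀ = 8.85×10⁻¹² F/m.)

A = 52.2 × 1.02 cm² = 5.32×10⁻³ m².
Side-by-side slabs ⇒ two capacitors in parallel, each spanning the full gap.
C₁ = κ₁ε₀A₁/d = 25.3 × 8.85×10⁻¹² × 2.34×10⁻³ / 7.08×10⁻⁴ = 7.39×10⁻¹⁰ F.
C₂ = κ₂ε₀A₂/d = 15.1 × 8.85×10⁻¹² × 2.99×10⁻³ / 7.08×10⁻⁴ = 5.64×10⁻¹⁰ F.
C = C₁ + C₂ = 1.30×10⁻⁹ F.

1.30 nF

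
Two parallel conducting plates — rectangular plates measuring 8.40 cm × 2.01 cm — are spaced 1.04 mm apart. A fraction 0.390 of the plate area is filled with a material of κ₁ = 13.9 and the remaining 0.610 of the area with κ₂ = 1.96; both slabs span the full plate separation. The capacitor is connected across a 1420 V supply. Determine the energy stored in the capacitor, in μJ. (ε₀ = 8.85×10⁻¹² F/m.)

A = 8.40 × 2.01 cm² = 1.69×10⁻³ m².
Side-by-side slabs ⇒ two capacitors in parallel, each spanning the full gap.
C₁ = κ₁ε₀A₁/d = 13.9 × 8.85×10⁻¹² × 6.58×10⁻⁴ / 1.04×10⁻³ = 7.79×10⁻¹¹ F.
C₂ = κ₂ε₀A₂/d = 1.96 × 8.85×10⁻¹² × 1.03×10⁻³ / 1.04×10⁻³ = 1.72×10⁻¹¹ F.
C = C₁ + C₂ = 9.51×10⁻¹¹ F.
U = ½CV² = ½ × 9.51×10⁻¹¹ × (1420)² = 9.58×10⁻⁵ J.

U ≈ 95.8 μJ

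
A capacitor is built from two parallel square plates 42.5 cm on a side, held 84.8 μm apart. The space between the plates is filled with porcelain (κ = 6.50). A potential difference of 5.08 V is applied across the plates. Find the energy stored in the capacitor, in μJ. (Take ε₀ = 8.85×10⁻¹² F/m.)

1.58 μJ

A = (42.5 cm)² = 0.181 m².
C = κε₀A/d = 6.50 × 8.85×10⁻¹² × 0.181 / 8.48×10⁻⁵ = 1.23×10⁻⁷ F.
U = ½CV² = ½ × 1.23×10⁻⁷ × (5.08)² = 1.58×10⁻⁶ J.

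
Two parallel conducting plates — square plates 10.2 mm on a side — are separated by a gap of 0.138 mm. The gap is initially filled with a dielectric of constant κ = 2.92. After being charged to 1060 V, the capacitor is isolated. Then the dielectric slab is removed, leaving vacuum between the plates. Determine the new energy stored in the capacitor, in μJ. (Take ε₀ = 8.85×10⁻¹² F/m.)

32.0 μJ

A = (10.2 mm)² = 1.04×10⁻⁴ m².
Initially C₁ = κε₀A/d = 2.92 × 8.85×10⁻¹² × 1.04×10⁻⁴ / 1.38×10⁻⁴ = 1.95×10⁻¹¹ F.
U₁ = 1.09×10⁻⁵ J.
Isolated ⇒ Q is held fixed. C₂ = 0.342 C₁ and U = Q²/(2C), so U₂/U₁ = C₁/C₂ = 2.92.
U₂ = 2.92 × 1.09×10⁻⁵ = 3.20×10⁻⁵ J.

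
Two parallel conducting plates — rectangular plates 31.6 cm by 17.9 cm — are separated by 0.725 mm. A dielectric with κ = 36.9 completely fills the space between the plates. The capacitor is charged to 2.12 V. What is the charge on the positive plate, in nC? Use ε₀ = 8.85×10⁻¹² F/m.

A = 31.6 × 17.9 cm² = 5.66×10⁻² m².
C = κε₀A/d = 36.9 × 8.85×10⁻¹² × 5.66×10⁻² / 7.25×10⁻⁴ = 2.55×10⁻⁸ F.
Q = CV = 2.55×10⁻⁸ × 2.12 = 5.40×10⁻⁸ C.

54.0 nC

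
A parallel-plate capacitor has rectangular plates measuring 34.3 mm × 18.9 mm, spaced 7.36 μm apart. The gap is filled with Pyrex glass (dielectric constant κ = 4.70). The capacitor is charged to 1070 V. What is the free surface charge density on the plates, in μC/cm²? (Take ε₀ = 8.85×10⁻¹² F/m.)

0.605 μC/cm²

A = 34.3 × 18.9 mm² = 6.48×10⁻⁴ m².
C = κε₀A/d = 4.70 × 8.85×10⁻¹² × 6.48×10⁻⁴ / 7.36×10⁻⁶ = 3.66×10⁻⁹ F.
σ = Q/A = CV/A = 3.66×10⁻⁹ × 1070 / 6.48×10⁻⁴ = 6.05×10⁻³ C/m².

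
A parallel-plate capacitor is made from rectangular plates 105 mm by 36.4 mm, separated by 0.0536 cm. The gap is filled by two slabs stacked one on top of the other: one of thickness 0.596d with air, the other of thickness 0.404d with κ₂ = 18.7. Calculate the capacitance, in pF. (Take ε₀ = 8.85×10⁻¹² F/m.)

102 pF

A = 105 × 36.4 mm² = 3.82×10⁻³ m².
Stacked slabs ⇒ two capacitors in series, each with the full plate area.
C₁ = κ₁ε₀A/d₁ = 1.00 × 8.85×10⁻¹² × 3.82×10⁻³ / 3.19×10⁻⁴ = 1.06×10⁻¹⁰ F.
C₂ = κ₂ε₀A/d₂ = 18.7 × 8.85×10⁻¹² × 3.82×10⁻³ / 2.17×10⁻⁴ = 2.92×10⁻⁹ F.
C = (1/C₁ + 1/C₂)⁻¹ = 1.02×10⁻¹⁰ F.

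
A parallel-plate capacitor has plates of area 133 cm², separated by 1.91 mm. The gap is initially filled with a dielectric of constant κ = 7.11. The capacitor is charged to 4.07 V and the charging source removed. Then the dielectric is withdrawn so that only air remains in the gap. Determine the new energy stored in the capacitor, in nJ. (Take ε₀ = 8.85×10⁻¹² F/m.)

A = 133 cm² = 1.33×10⁻² m².
Initially C₁ = κε₀A/d = 7.11 × 8.85×10⁻¹² × 1.33×10⁻² / 1.91×10⁻³ = 4.38×10⁻¹⁰ F.
U₁ = 3.63×10⁻⁹ J.
Isolated ⇒ Q is held fixed. C₂ = 0.141 C₁ and U = Q²/(2C), so U₂/U₁ = C₁/C₂ = 7.11.
U₂ = 7.11 × 3.63×10⁻⁹ = 2.58×10⁻⁸ J.

25.8 nJ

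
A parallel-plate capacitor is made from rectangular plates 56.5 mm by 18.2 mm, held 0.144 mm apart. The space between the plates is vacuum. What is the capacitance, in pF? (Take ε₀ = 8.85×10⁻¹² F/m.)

A = 56.5 × 18.2 mm² = 1.03×10⁻³ m².
C = ε₀A/d = 8.85×10⁻¹² × 1.03×10⁻³ / 1.44×10⁻⁴ = 6.32×10⁻¹¹ F.

C ≈ 63.2 pF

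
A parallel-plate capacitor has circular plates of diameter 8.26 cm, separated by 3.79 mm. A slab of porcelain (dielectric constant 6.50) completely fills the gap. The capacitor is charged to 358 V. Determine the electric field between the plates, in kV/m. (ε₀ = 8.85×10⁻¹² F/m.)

E ≈ 94.5 kV/m

E = V/d = 358 / 3.79×10⁻³ = 9.45×10⁴ V/m.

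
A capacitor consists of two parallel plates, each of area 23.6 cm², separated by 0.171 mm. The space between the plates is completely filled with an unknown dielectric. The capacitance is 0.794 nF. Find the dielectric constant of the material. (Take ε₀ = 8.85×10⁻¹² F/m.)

A = 23.6 cm² = 2.36×10⁻³ m².
κ = Cd/(ε₀A) = 7.94×10⁻¹⁰ × 1.71×10⁻⁴ / (8.85×10⁻¹² × 2.36×10⁻³) = 6.50.

κ ≈ 6.50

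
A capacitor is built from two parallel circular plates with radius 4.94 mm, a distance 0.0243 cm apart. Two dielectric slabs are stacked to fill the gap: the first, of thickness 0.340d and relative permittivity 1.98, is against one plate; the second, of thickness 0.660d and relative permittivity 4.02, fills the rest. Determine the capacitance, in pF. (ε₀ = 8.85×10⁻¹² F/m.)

C ≈ 8.31 pF

A = π(4.94 mm)² = 7.67×10⁻⁵ m².
Stacked slabs ⇒ two capacitors in series, each with the full plate area.
C₁ = κ₁ε₀A/d₁ = 1.98 × 8.85×10⁻¹² × 7.67×10⁻⁵ / 8.26×10⁻⁵ = 1.63×10⁻¹¹ F.
C₂ = κ₂ε₀A/d₂ = 4.02 × 8.85×10⁻¹² × 7.67×10⁻⁵ / 1.60×10⁻⁴ = 1.70×10⁻¹¹ F.
C = (1/C₁ + 1/C₂)⁻¹ = 8.31×10⁻¹² F.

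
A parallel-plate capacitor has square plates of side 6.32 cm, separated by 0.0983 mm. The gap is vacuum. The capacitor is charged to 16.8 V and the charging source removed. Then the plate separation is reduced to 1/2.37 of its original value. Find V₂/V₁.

Isolated ⇒ Q is held fixed.
C₂ = 2.37 C₁ and V = Q/C, so V₂/V₁ = C₁/C₂ = 0.422.

0.422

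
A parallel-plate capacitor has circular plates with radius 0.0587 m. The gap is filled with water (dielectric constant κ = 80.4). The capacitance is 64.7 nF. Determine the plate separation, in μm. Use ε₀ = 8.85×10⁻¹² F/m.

d ≈ 119 μm

A = π(0.0587 m)² = 1.08×10⁻² m².
d = κε₀A/C = 80.4 × 8.85×10⁻¹² × 1.08×10⁻² / 6.47×10⁻⁸ = 1.19×10⁻⁴ m.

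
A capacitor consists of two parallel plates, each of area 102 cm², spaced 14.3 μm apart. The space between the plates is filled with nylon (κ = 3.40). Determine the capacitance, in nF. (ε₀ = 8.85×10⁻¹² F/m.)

A = 102 cm² = 1.02×10⁻² m².
C = κε₀A/d = 3.40 × 8.85×10⁻¹² × 1.02×10⁻² / 1.43×10⁻⁵ = 2.15×10⁻⁸ F.

21.5 nF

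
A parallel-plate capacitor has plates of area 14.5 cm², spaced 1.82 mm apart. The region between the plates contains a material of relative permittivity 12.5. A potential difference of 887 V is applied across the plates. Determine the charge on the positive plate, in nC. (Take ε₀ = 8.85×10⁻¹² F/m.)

A = 14.5 cm² = 1.45×10⁻³ m².
C = κε₀A/d = 12.5 × 8.85×10⁻¹² × 1.45×10⁻³ / 1.82×10⁻³ = 8.81×10⁻¹¹ F.
Q = CV = 8.81×10⁻¹¹ × 887 = 7.82×10⁻⁸ C.

78.2 nC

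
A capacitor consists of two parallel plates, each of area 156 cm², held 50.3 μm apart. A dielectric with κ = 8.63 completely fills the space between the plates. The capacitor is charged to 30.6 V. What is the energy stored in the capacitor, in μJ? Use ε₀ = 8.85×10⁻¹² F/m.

A = 156 cm² = 1.56×10⁻² m².
C = κε₀A/d = 8.63 × 8.85×10⁻¹² × 1.56×10⁻² / 5.03×10⁻⁵ = 2.37×10⁻⁸ F.
U = ½CV² = ½ × 2.37×10⁻⁸ × (30.6)² = 1.11×10⁻⁵ J.

U ≈ 11.1 μJ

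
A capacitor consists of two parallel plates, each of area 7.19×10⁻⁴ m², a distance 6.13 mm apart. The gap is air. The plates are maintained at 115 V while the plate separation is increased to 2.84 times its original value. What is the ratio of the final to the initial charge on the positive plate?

0.352

Battery connected ⇒ V is held fixed.
C₂ = 0.352 C₁ and Q = CV, so Q₂/Q₁ = C₂/C₁ = 0.352.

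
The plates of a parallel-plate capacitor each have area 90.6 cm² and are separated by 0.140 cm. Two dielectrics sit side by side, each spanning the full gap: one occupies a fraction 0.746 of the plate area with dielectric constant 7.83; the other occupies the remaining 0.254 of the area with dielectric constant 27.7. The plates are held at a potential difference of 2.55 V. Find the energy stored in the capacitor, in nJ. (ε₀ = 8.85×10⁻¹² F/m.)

A = 90.6 cm² = 9.06×10⁻³ m².
Side-by-side slabs ⇒ two capacitors in parallel, each spanning the full gap.
C₁ = κ₁ε₀A₁/d = 7.83 × 8.85×10⁻¹² × 6.76×10⁻³ / 1.40×10⁻³ = 3.35×10⁻¹⁰ F.
C₂ = κ₂ε₀A₂/d = 27.7 × 8.85×10⁻¹² × 2.30×10⁻³ / 1.40×10⁻³ = 4.03×10⁻¹⁰ F.
C = C₁ + C₂ = 7.37×10⁻¹⁰ F.
U = ½CV² = ½ × 7.37×10⁻¹⁰ × (2.55)² = 2.40×10⁻⁹ J.

U ≈ 2.40 nJ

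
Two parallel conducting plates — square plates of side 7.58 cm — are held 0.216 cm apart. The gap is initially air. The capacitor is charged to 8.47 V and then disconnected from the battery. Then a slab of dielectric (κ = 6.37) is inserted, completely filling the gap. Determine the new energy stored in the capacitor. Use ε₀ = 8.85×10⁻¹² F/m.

U ≈ 133 pJ

A = (7.58 cm)² = 5.75×10⁻³ m².
Initially C₁ = ε₀A/d = 8.85×10⁻¹² × 5.75×10⁻³ / 2.16×10⁻³ = 2.35×10⁻¹¹ F.
U₁ = 8.44×10⁻¹⁰ J.
Isolated ⇒ Q is held fixed. C₂ = 6.37 C₁ and U = Q²/(2C), so U₂/U₁ = C₁/C₂ = 0.157.
U₂ = 0.157 × 8.44×10⁻¹⁰ = 1.33×10⁻¹⁰ J.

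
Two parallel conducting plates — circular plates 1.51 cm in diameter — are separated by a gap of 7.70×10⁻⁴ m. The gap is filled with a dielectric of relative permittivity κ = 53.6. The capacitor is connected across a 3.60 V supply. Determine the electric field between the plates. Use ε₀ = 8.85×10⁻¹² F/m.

E = V/d = 3.60 / 7.70×10⁻⁴ = 4.68×10³ V/m.

E ≈ 4.68 V/mm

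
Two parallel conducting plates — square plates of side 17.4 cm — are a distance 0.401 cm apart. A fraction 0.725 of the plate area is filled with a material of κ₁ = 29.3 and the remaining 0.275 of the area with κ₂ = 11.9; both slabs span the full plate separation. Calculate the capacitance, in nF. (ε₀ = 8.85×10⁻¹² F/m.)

C ≈ 1.64 nF

A = (17.4 cm)² = 3.03×10⁻² m².
Side-by-side slabs ⇒ two capacitors in parallel, each spanning the full gap.
C₁ = κ₁ε₀A₁/d = 29.3 × 8.85×10⁻¹² × 2.20×10⁻² / 4.01×10⁻³ = 1.42×10⁻⁹ F.
C₂ = κ₂ε₀A₂/d = 11.9 × 8.85×10⁻¹² × 8.33×10⁻³ / 4.01×10⁻³ = 2.19×10⁻¹⁰ F.
C = C₁ + C₂ = 1.64×10⁻⁹ F.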